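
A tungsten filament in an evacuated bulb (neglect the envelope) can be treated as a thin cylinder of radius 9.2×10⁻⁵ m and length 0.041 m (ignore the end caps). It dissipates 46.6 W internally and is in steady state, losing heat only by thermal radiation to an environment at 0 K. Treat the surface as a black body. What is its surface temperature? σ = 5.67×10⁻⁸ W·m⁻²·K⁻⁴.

Steady state: internal power = radiated power, P = εσA T⁴.
Radiating area A = 2πrL = 2.370×10⁻⁵ m².
T⁴ = P/(εσA) = 46.6/(1.0·5.67×10⁻⁸·2.370×10⁻⁵) = 3.468×10¹³ K⁴.
T = (3.468×10¹³)^(1/4).

T ≈ 2430 K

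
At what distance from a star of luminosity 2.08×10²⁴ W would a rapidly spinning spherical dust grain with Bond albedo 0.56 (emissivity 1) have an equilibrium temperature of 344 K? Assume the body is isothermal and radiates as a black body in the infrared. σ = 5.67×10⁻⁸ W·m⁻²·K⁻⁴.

d ≈ 4.79×10⁹ m

For an isothermal black-emitting sphere, (1−a)S·πr² = σ·4πr²·T⁴ ⇒ S = 4σT⁴/(1−a).
S = 4·5.67×10⁻⁸·(344)⁴/0.440 = 7218 W/m².
Flux falls as S = L/(4πd²), so d = √(L/(4πS)) = √(2.08×10²⁴/(4π·7218)).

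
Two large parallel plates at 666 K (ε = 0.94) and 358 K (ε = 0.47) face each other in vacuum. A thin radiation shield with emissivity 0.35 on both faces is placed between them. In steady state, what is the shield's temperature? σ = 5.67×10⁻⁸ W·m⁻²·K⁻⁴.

T_s ≈ 589 K

In steady state the net flux on the hot side equals that on the cold side.
σ(T₁⁴−T_s⁴)/D₁ = σ(T_s⁴−T₂⁴)/D₂, with D₁ = 1/ε₁+1/ε_s−1 = 2.921, D₂ = 1/ε_s+1/ε₂−1 = 3.985.
Solve for T_s⁴: T_s⁴ = (D₂·T₁⁴ + D₁·T₂⁴)/(D₁+D₂) = 1.205×10¹¹ K⁴.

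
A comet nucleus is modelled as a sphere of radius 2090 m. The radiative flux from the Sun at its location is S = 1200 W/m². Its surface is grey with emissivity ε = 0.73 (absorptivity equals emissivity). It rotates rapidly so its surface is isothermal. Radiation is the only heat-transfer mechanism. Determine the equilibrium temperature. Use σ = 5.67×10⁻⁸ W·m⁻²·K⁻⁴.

T ≈ 270 K

At equilibrium, absorbed power = emitted power.
Absorbing cross-section = πr² = 1.372×10⁷ m²; emitting surface = 4πr² = 5.489×10⁷ m² (ratio 4).
εS·A_cross = εσ·A_surf·T⁴  ⇒  T⁴ = S/(4σ)   (ε cancels).
T⁴ = 1200/(4·5.67×10⁻⁸) = 5.291×10⁹ K⁴.
T = (5.291×10⁹)^(1/4).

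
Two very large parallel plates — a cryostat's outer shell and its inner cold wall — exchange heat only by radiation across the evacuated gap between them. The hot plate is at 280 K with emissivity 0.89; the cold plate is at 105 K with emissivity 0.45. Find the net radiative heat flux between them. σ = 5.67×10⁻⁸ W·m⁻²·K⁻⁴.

q ≈ 146 W/m²

For two infinite grey parallel plates, q = σ(T₁⁴ − T₂⁴)/(1/ε₁ + 1/ε₂ − 1).
T₁⁴ − T₂⁴ = 6.147×10⁹ − 1.216×10⁸ = 6.025×10⁹ K⁴.
1/ε₁ + 1/ε₂ − 1 = 1.124 + 2.222 − 1 = 2.346.
q = 5.67×10⁻⁸ × 6.025×10⁹ / 2.346.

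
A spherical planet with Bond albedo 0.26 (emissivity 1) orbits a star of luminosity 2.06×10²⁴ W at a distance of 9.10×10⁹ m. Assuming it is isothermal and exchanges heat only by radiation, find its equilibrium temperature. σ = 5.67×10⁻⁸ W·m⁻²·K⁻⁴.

First find the stellar flux at distance d: S = L/(4πd²) = 2.06×10²⁴/(4π·(9.10×10⁹)²) = 1980 W/m².
For an isothermal sphere, absorbed (1−a)S·πr² = emitted σ·4πr²·T⁴, so T⁴ = (1−a)S/(4σ).
T⁴ = 0.740·1980/(4·5.67×10⁻⁸) = 6.459×10⁹ K⁴.

T ≈ 283 K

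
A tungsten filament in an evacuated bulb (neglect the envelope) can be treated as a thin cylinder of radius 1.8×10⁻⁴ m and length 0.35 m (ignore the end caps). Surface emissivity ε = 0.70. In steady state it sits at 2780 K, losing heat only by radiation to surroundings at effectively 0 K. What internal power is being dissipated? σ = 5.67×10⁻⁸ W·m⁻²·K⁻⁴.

P ≈ 938 W

Steady state: P = εσA T⁴.
A = 2πrL = 3.958×10⁻⁴ m²; T⁴ = (2780)⁴ = 5.973×10¹³ K⁴.
P = 0.70 × 5.67×10⁻⁸ × 3.958×10⁻⁴ × 5.973×10¹³.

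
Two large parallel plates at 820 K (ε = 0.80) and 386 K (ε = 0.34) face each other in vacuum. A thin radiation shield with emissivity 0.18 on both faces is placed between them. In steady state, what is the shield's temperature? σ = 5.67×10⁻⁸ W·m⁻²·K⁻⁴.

In steady state the net flux on the hot side equals that on the cold side.
σ(T₁⁴−T_s⁴)/D₁ = σ(T_s⁴−T₂⁴)/D₂, with D₁ = 1/ε₁+1/ε_s−1 = 5.806, D₂ = 1/ε_s+1/ε₂−1 = 7.497.
Solve for T_s⁴: T_s⁴ = (D₂·T₁⁴ + D₁·T₂⁴)/(D₁+D₂) = 2.645×10¹¹ K⁴.

T_s ≈ 717 K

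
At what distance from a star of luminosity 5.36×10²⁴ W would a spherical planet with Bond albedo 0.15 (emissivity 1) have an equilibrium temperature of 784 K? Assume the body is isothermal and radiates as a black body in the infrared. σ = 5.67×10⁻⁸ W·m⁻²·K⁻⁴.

d ≈ 2.06×10⁹ m

For an isothermal black-emitting sphere, (1−a)S·πr² = σ·4πr²·T⁴ ⇒ S = 4σT⁴/(1−a).
S = 4·5.67×10⁻⁸·(784)⁴/0.850 = 1.008×10⁵ W/m².
Flux falls as S = L/(4πd²), so d = √(L/(4πS)) = √(5.36×10²⁴/(4π·1.008×10⁵)).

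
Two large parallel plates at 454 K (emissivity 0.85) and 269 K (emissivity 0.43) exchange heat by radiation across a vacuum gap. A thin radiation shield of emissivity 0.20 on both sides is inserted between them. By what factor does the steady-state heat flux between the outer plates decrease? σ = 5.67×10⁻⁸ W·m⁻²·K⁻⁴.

Without shield: q₀ = σΔ(T⁴)/(1/ε₁+1/ε₂−1) with denominator 2.502.
With shield the two gaps are in series; the resistances add: (1/ε₁+1/ε_s−1)+(1/ε_s+1/ε₂−1) = 5.176+6.326 = 11.50.
Heat-flux ratio q₀/q = 11.50/2.502.

factor ≈ 4.60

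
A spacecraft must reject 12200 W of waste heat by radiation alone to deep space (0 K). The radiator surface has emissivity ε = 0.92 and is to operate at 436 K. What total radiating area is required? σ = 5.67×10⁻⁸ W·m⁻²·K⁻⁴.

P = εσA T⁴ ⇒ A = P/(εσT⁴).
T⁴ = 3.614×10¹⁰ K⁴.
A = 12200/(0.92 × 5.67×10⁻⁸ × 3.614×10¹⁰).

A ≈ 6.47 m²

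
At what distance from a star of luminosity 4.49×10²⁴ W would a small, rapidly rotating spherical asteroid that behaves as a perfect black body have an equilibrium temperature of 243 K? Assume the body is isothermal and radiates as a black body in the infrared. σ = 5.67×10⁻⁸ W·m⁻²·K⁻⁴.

d ≈ 2.13×10¹⁰ m

For an isothermal black-emitting sphere, (1−a)S·πr² = σ·4πr²·T⁴ ⇒ S = 4σT⁴/(1−a).
S = 4·5.67×10⁻⁸·(243)⁴/1.00 = 790.8 W/m².
Flux falls as S = L/(4πd²), so d = √(L/(4πS)) = √(4.49×10²⁴/(4π·790.8)).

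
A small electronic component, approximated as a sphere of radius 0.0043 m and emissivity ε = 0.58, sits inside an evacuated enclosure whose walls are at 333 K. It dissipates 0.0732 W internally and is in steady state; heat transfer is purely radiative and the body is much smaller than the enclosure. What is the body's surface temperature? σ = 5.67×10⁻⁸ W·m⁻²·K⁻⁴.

T ≈ 385 K

For a small grey body in a large enclosure, net radiated power = εσA(T⁴ − T_w⁴).
Steady state: P = εσA(T⁴ − T_w⁴) with A = 4πr² = 2.324×10⁻⁴ m².
T⁴ = P/(εσA) + T_w⁴ = 0.0732/(0.58·5.67×10⁻⁸·2.324×10⁻⁴) + (333)⁴
    = 9.580×10⁹ + 1.230×10¹⁰ = 2.188×10¹⁰ K⁴.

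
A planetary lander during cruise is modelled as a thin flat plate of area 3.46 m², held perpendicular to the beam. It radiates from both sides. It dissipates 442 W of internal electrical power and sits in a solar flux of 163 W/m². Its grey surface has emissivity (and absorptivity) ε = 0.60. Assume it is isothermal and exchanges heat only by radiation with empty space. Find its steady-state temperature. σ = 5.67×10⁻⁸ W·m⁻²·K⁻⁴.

At steady state, absorbed solar power + internal power = radiated power.
Absorbed: α·S·A_cross = 0.60·163·3.460 = 338.4 W (cross-section A).
Total input = 338.4 + 442 = 780.4 W.
Radiated: εσ·A_surf·T⁴ with A_surf = 2A = 6.920 m².
T⁴ = 780.4/(0.60·5.67×10⁻⁸·6.920) = 3.315×10⁹ K⁴.

T ≈ 240 K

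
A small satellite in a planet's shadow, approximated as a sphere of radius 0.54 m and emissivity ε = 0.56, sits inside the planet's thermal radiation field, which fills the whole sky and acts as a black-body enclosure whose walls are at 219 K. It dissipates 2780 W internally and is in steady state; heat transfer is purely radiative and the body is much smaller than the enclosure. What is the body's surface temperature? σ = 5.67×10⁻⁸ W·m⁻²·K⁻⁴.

T ≈ 402 K

For a small grey body in a large enclosure, net radiated power = εσA(T⁴ − T_w⁴).
Steady state: P = εσA(T⁴ − T_w⁴) with A = 4πr² = 3.664 m².
T⁴ = P/(εσA) + T_w⁴ = 2780/(0.56·5.67×10⁻⁸·3.664) + (219)⁴
    = 2.389×10¹⁰ + 2.300×10⁹ = 2.619×10¹⁰ K⁴.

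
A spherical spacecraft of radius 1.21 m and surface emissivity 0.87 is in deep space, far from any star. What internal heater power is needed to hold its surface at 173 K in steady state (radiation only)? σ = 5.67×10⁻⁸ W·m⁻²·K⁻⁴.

P = εσ·4πr²·T⁴.
4πr² = 18.40 m²; T⁴ = 8.957×10⁸ K⁴.
P = 0.87·5.67×10⁻⁸·18.40·8.957×10⁸.

P ≈ 813 W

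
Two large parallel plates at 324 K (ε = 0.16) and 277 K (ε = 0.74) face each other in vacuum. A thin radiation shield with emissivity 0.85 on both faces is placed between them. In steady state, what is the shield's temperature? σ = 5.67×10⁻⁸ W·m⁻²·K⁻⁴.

In steady state the net flux on the hot side equals that on the cold side.
σ(T₁⁴−T_s⁴)/D₁ = σ(T_s⁴−T₂⁴)/D₂, with D₁ = 1/ε₁+1/ε_s−1 = 6.426, D₂ = 1/ε_s+1/ε₂−1 = 1.528.
Solve for T_s⁴: T_s⁴ = (D₂·T₁⁴ + D₁·T₂⁴)/(D₁+D₂) = 6.873×10⁹ K⁴.

T_s ≈ 288 K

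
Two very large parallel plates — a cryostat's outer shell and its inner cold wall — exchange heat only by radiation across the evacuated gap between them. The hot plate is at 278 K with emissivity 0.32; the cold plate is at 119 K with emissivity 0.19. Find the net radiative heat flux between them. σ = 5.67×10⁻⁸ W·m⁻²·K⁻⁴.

q ≈ 44.3 W/m²

For two infinite grey parallel plates, q = σ(T₁⁴ − T₂⁴)/(1/ε₁ + 1/ε₂ − 1).
T₁⁴ − T₂⁴ = 5.973×10⁹ − 2.005×10⁸ = 5.772×10⁹ K⁴.
1/ε₁ + 1/ε₂ − 1 = 3.125 + 5.263 − 1 = 7.388.
q = 5.67×10⁻⁸ × 5.772×10⁹ / 7.388.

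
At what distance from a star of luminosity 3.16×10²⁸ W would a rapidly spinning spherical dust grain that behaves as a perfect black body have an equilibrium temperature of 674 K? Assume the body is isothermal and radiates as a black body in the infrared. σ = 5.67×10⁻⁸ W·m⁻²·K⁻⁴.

d ≈ 2.32×10¹¹ m

For an isothermal black-emitting sphere, (1−a)S·πr² = σ·4πr²·T⁴ ⇒ S = 4σT⁴/(1−a).
S = 4·5.67×10⁻⁸·(674)⁴/1.00 = 46800 W/m².
Flux falls as S = L/(4πd²), so d = √(L/(4πS)) = √(3.16×10²⁸/(4π·46800)).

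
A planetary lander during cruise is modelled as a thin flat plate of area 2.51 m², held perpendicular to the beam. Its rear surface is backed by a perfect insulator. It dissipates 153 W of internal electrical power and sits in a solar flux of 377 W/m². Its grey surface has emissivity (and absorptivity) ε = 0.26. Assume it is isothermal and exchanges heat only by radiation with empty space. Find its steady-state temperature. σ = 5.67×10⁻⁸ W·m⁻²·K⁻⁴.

At steady state, absorbed solar power + internal power = radiated power.
Absorbed: α·S·A_cross = 0.26·377·2.510 = 246.0 W (cross-section A).
Total input = 246.0 + 153 = 399.0 W.
Radiated: εσ·A_surf·T⁴ with A_surf = A = 2.510 m².
T⁴ = 399.0/(0.26·5.67×10⁻⁸·2.510) = 1.078×10¹⁰ K⁴.

T ≈ 322 K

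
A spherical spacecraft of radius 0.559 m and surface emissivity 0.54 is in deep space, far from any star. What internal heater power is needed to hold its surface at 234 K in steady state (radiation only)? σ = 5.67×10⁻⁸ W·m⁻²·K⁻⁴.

P ≈ 360 W

P = εσ·4πr²·T⁴.
4πr² = 3.927 m²; T⁴ = 2.998×10⁹ K⁴.
P = 0.54·5.67×10⁻⁸·3.927·2.998×10⁹.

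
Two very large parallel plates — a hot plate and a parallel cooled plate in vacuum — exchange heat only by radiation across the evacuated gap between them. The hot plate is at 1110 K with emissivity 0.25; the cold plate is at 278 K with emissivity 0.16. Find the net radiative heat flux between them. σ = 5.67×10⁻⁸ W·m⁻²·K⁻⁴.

q ≈ 9270 W/m²

For two infinite grey parallel plates, q = σ(T₁⁴ − T₂⁴)/(1/ε₁ + 1/ε₂ − 1).
T₁⁴ − T₂⁴ = 1.518×10¹² − 5.973×10⁹ = 1.512×10¹² K⁴.
1/ε₁ + 1/ε₂ − 1 = 4.000 + 6.250 − 1 = 9.250.
q = 5.67×10⁻⁸ × 1.512×10¹² / 9.250.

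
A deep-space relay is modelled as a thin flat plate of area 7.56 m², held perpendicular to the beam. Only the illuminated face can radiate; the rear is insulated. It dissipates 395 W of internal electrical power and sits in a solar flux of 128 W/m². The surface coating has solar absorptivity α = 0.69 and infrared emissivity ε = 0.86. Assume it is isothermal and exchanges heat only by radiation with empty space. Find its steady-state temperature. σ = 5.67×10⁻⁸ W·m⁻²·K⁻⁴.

T ≈ 232 K

At steady state, absorbed solar power + internal power = radiated power.
Absorbed: α·S·A_cross = 0.69·128·7.560 = 667.7 W (cross-section A).
Total input = 667.7 + 395 = 1063 W.
Radiated: εσ·A_surf·T⁴ with A_surf = A = 7.560 m².
T⁴ = 1063/(0.86·5.67×10⁻⁸·7.560) = 2.883×10⁹ K⁴.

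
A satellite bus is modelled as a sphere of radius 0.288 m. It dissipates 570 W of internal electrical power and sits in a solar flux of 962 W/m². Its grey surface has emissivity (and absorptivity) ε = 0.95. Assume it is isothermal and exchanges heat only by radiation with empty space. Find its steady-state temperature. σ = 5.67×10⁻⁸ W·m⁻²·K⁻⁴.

T ≈ 346 K

At steady state, absorbed solar power + internal power = radiated power.
Absorbed: α·S·A_cross = 0.95·962·0.2606 = 238.1 W (cross-section πr²).
Total input = 238.1 + 570 = 808.1 W.
Radiated: εσ·A_surf·T⁴ with A_surf = 4πr² = 1.042 m².
T⁴ = 808.1/(0.95·5.67×10⁻⁸·1.042) = 1.439×10¹⁰ K⁴.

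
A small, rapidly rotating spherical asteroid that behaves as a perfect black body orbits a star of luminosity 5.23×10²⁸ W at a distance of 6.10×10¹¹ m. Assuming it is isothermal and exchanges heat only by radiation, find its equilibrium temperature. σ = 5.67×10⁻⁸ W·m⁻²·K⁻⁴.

T ≈ 471 K

First find the stellar flux at distance d: S = L/(4πd²) = 5.23×10²⁸/(4π·(6.10×10¹¹)²) = 11180 W/m².
For an isothermal sphere, absorbed (1−a)S·πr² = emitted σ·4πr²·T⁴, so T⁴ = (1−a)S/(4σ).
T⁴ = 1.00·11180/(4·5.67×10⁻⁸) = 4.932×10¹⁰ K⁴.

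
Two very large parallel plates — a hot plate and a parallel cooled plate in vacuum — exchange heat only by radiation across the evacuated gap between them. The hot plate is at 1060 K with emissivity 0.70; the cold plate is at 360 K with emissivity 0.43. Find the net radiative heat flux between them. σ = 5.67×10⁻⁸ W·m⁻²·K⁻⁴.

For two infinite grey parallel plates, q = σ(T₁⁴ − T₂⁴)/(1/ε₁ + 1/ε₂ − 1).
T₁⁴ − T₂⁴ = 1.262×10¹² − 1.680×10¹⁰ = 1.246×10¹² K⁴.
1/ε₁ + 1/ε₂ − 1 = 1.429 + 2.326 − 1 = 2.754.
q = 5.67×10⁻⁸ × 1.246×10¹² / 2.754.

q ≈ 25600 W/m²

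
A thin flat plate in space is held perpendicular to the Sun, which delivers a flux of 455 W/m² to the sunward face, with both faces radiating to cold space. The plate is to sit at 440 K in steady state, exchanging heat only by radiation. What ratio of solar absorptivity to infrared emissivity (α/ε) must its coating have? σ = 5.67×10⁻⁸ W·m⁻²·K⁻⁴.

Balance: αS·A = εσ·2A·T⁴ ⇒ α/ε = 2σT⁴/S.
α/ε = 2·5.67×10⁻⁸·(440)⁴/455 = 2·5.67×10⁻⁸·3.748×10¹⁰/455.

α/ε ≈ 9.34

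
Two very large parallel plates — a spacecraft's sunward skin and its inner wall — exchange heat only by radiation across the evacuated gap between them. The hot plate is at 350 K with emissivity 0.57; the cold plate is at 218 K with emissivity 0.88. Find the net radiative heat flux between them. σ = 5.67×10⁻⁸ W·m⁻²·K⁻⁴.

q ≈ 382 W/m²

For two infinite grey parallel plates, q = σ(T₁⁴ − T₂⁴)/(1/ε₁ + 1/ε₂ − 1).
T₁⁴ − T₂⁴ = 1.501×10¹⁰ − 2.259×10⁹ = 1.275×10¹⁰ K⁴.
1/ε₁ + 1/ε₂ − 1 = 1.754 + 1.136 − 1 = 1.891.
q = 5.67×10⁻⁸ × 1.275×10¹⁰ / 1.891.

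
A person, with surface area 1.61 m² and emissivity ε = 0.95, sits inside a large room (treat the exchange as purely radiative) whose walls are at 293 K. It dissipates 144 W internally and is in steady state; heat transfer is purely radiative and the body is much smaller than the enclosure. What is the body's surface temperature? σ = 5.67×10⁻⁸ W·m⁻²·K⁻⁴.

T ≈ 308 K

For a small grey body in a large enclosure, net radiated power = εσA(T⁴ − T_w⁴).
Steady state: P = εσA(T⁴ − T_w⁴) with A = 1.61 m².
T⁴ = P/(εσA) + T_w⁴ = 144/(0.95·5.67×10⁻⁸·1.610) + (293)⁴
    = 1.660×10⁹ + 7.370×10⁹ = 9.031×10⁹ K⁴.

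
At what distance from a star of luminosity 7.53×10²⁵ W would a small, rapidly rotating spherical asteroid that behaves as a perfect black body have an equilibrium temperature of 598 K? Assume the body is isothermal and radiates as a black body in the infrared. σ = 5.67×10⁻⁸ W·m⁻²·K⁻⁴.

For an isothermal black-emitting sphere, (1−a)S·πr² = σ·4πr²·T⁴ ⇒ S = 4σT⁴/(1−a).
S = 4·5.67×10⁻⁸·(598)⁴/1.00 = 29000 W/m².
Flux falls as S = L/(4πd²), so d = √(L/(4πS)) = √(7.53×10²⁵/(4π·29000)).

d ≈ 1.44×10¹⁰ m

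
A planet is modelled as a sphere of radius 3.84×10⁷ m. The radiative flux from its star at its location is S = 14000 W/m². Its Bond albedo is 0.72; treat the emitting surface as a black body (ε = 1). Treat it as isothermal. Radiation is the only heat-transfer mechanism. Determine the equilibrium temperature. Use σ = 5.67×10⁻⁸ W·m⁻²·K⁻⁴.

T ≈ 363 K

At equilibrium, absorbed power = emitted power.
Absorbing cross-section = πr² = 4.632×10¹⁵ m²; emitting surface = 4πr² = 1.853×10¹⁶ m² (ratio 4).
(1−a)S·A_cross = εσ·A_surf·T⁴  ⇒  T⁴ = (1−a)S/(4σ).
T⁴ = 0.280·14000/(4·5.67×10⁻⁸) = 1.728×10¹⁰ K⁴.
T = (1.728×10¹⁰)^(1/4).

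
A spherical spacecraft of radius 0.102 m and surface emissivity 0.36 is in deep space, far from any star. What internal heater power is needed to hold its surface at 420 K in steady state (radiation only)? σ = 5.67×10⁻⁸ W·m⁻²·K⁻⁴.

P = εσ·4πr²·T⁴.
4πr² = 0.1307 m²; T⁴ = 3.112×10¹⁰ K⁴.
P = 0.36·5.67×10⁻⁸·0.1307·3.112×10¹⁰.

P ≈ 83.0 W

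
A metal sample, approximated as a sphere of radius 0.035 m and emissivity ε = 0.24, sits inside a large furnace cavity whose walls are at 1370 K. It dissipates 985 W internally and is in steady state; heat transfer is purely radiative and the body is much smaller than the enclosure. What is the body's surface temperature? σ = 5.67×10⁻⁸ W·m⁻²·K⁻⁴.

For a small grey body in a large enclosure, net radiated power = εσA(T⁴ − T_w⁴).
Steady state: P = εσA(T⁴ − T_w⁴) with A = 4πr² = 0.01539 m².
T⁴ = P/(εσA) + T_w⁴ = 985/(0.24·5.67×10⁻⁸·0.01539) + (1370)⁴
    = 4.702×10¹² + 3.523×10¹² = 8.225×10¹² K⁴.

T ≈ 1690 K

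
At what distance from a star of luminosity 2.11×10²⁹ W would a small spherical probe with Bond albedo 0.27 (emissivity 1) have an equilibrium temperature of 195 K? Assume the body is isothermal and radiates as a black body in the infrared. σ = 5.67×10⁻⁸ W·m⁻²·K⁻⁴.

For an isothermal black-emitting sphere, (1−a)S·πr² = σ·4πr²·T⁴ ⇒ S = 4σT⁴/(1−a).
S = 4·5.67×10⁻⁸·(195)⁴/0.730 = 449.2 W/m².
Flux falls as S = L/(4πd²), so d = √(L/(4πS)) = √(2.11×10²⁹/(4π·449.2)).

d ≈ 6.11×10¹² m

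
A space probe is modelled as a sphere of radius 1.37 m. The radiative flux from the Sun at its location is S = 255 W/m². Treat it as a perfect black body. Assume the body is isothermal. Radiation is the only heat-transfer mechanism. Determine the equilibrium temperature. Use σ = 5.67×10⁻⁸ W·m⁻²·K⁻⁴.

T ≈ 183 K

At equilibrium, absorbed power = emitted power.
Absorbing cross-section = πr² = 5.896 m²; emitting surface = 4πr² = 23.59 m² (ratio 4).
S·A_cross = εσ·A_surf·T⁴  ⇒  T⁴ = S/(4σ).
T⁴ = 1.00·255/(4·5.67×10⁻⁸) = 1.124×10⁹ K⁴.
T = (1.124×10⁹)^(1/4).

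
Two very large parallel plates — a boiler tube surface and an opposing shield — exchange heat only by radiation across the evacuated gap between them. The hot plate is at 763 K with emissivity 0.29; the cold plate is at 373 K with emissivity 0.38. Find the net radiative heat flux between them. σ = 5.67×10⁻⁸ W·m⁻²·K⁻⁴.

For two infinite grey parallel plates, q = σ(T₁⁴ − T₂⁴)/(1/ε₁ + 1/ε₂ − 1).
T₁⁴ − T₂⁴ = 3.389×10¹¹ − 1.936×10¹⁰ = 3.196×10¹¹ K⁴.
1/ε₁ + 1/ε₂ − 1 = 3.448 + 2.632 − 1 = 5.080.
q = 5.67×10⁻⁸ × 3.196×10¹¹ / 5.080.

q ≈ 3570 W/m²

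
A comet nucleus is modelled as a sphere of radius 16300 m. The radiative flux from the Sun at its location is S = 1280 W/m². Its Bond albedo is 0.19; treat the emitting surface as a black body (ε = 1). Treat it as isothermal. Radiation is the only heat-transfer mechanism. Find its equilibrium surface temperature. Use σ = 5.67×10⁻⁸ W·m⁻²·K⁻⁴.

At equilibrium, absorbed power = emitted power.
Absorbing cross-section = πr² = 8.347×10⁸ m²; emitting surface = 4πr² = 3.339×10⁹ m² (ratio 4).
(1−a)S·A_cross = εσ·A_surf·T⁴  ⇒  T⁴ = (1−a)S/(4σ).
T⁴ = 0.810·1280/(4·5.67×10⁻⁸) = 4.571×10⁹ K⁴.
T = (4.571×10⁹)^(1/4).

T ≈ 260 K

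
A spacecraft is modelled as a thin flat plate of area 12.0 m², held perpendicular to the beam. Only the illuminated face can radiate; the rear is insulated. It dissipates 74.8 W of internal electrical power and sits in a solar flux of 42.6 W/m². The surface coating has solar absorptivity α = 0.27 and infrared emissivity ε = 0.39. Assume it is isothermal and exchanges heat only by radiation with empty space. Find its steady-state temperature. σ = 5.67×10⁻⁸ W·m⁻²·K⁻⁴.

At steady state, absorbed solar power + internal power = radiated power.
Absorbed: α·S·A_cross = 0.27·42.6·12.00 = 138.0 W (cross-section A).
Total input = 138.0 + 74.8 = 212.8 W.
Radiated: εσ·A_surf·T⁴ with A_surf = A = 12.00 m².
T⁴ = 212.8/(0.39·5.67×10⁻⁸·12.00) = 8.020×10⁸ K⁴.

T ≈ 168 K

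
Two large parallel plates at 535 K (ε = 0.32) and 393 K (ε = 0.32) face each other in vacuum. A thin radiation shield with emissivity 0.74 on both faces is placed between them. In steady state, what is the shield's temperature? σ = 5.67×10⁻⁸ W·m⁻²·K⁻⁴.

T_s ≈ 480 K

In steady state the net flux on the hot side equals that on the cold side.
σ(T₁⁴−T_s⁴)/D₁ = σ(T_s⁴−T₂⁴)/D₂, with D₁ = 1/ε₁+1/ε_s−1 = 3.476, D₂ = 1/ε_s+1/ε₂−1 = 3.476.
Solve for T_s⁴: T_s⁴ = (D₂·T₁⁴ + D₁·T₂⁴)/(D₁+D₂) = 5.289×10¹⁰ K⁴.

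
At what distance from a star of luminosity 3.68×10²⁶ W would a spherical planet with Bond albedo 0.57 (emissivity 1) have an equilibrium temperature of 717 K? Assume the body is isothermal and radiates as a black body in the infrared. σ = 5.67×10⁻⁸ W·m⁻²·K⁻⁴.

For an isothermal black-emitting sphere, (1−a)S·πr² = σ·4πr²·T⁴ ⇒ S = 4σT⁴/(1−a).
S = 4·5.67×10⁻⁸·(717)⁴/0.430 = 1.394×10⁵ W/m².
Flux falls as S = L/(4πd²), so d = √(L/(4πS)) = √(3.68×10²⁶/(4π·1.394×10⁵)).

d ≈ 1.45×10¹⁰ m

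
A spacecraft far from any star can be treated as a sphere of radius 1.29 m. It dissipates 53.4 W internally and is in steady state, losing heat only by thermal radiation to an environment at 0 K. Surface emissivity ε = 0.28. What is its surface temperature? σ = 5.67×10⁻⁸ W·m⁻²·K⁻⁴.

T ≈ 113 K

Steady state: internal power = radiated power, P = εσA T⁴.
Radiating area A = 4πr² = 20.91 m².
T⁴ = P/(εσA) = 53.4/(0.28·5.67×10⁻⁸·20.91) = 1.608×10⁸ K⁴.
T = (1.608×10⁸)^(1/4).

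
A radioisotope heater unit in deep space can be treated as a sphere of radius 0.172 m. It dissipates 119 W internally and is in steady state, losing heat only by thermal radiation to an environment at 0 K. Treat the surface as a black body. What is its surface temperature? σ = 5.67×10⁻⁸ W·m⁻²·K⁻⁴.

T ≈ 274 K

Steady state: internal power = radiated power, P = εσA T⁴.
Radiating area A = 4πr² = 0.3718 m².
T⁴ = P/(εσA) = 119/(1.0·5.67×10⁻⁸·0.3718) = 5.645×10⁹ K⁴.
T = (5.645×10⁹)^(1/4).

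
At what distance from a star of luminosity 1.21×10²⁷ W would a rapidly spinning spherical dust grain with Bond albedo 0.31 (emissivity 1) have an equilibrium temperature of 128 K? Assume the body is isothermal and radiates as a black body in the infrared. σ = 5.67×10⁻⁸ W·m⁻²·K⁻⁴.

For an isothermal black-emitting sphere, (1−a)S·πr² = σ·4πr²·T⁴ ⇒ S = 4σT⁴/(1−a).
S = 4·5.67×10⁻⁸·(128)⁴/0.690 = 88.23 W/m².
Flux falls as S = L/(4πd²), so d = √(L/(4πS)) = √(1.21×10²⁷/(4π·88.23)).

d ≈ 1.04×10¹² m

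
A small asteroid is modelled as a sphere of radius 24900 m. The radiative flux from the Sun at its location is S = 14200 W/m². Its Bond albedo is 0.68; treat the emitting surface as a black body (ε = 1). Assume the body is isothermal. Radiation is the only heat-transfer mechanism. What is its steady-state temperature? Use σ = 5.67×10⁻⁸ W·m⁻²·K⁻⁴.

At equilibrium, absorbed power = emitted power.
Absorbing cross-section = πr² = 1.948×10⁹ m²; emitting surface = 4πr² = 7.791×10⁹ m² (ratio 4).
(1−a)S·A_cross = εσ·A_surf·T⁴  ⇒  T⁴ = (1−a)S/(4σ).
T⁴ = 0.320·14200/(4·5.67×10⁻⁸) = 2.004×10¹⁰ K⁴.
T = (2.004×10¹⁰)^(1/4).

T ≈ 376 K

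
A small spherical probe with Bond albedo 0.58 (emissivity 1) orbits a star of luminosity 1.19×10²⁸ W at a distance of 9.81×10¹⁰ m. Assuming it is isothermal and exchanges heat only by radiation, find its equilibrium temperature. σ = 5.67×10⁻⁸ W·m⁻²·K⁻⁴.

First find the stellar flux at distance d: S = L/(4πd²) = 1.19×10²⁸/(4π·(9.81×10¹⁰)²) = 98400 W/m².
For an isothermal sphere, absorbed (1−a)S·πr² = emitted σ·4πr²·T⁴, so T⁴ = (1−a)S/(4σ).
T⁴ = 0.420·98400/(4·5.67×10⁻⁸) = 1.822×10¹¹ K⁴.

T ≈ 653 K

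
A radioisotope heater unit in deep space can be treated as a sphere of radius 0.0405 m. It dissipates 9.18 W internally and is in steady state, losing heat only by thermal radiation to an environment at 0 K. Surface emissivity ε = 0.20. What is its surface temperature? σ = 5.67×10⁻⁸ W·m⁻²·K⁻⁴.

Steady state: internal power = radiated power, P = εσA T⁴.
Radiating area A = 4πr² = 0.02061 m².
T⁴ = P/(εσA) = 9.18/(0.20·5.67×10⁻⁸·0.02061) = 3.927×10¹⁰ K⁴.
T = (3.927×10¹⁰)^(1/4).

T ≈ 445 K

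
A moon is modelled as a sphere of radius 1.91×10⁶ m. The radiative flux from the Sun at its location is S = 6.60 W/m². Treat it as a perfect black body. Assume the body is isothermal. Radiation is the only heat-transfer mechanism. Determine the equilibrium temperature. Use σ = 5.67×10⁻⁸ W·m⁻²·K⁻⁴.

T ≈ 73.4 K

At equilibrium, absorbed power = emitted power.
Absorbing cross-section = πr² = 1.146×10¹³ m²; emitting surface = 4πr² = 4.584×10¹³ m² (ratio 4).
S·A_cross = εσ·A_surf·T⁴  ⇒  T⁴ = S/(4σ).
T⁴ = 1.00·6.60/(4·5.67×10⁻⁸) = 2.910×10⁷ K⁴.
T = (2.910×10⁷)^(1/4).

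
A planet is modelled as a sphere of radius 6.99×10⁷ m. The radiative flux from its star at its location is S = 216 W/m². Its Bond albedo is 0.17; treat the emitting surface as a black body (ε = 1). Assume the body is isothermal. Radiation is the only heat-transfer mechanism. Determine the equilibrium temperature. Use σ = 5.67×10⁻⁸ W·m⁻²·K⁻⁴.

At equilibrium, absorbed power = emitted power.
Absorbing cross-section = πr² = 1.535×10¹⁶ m²; emitting surface = 4πr² = 6.140×10¹⁶ m² (ratio 4).
(1−a)S·A_cross = εσ·A_surf·T⁴  ⇒  T⁴ = (1−a)S/(4σ).
T⁴ = 0.830·216/(4·5.67×10⁻⁸) = 7.905×10⁸ K⁴.
T = (7.905×10⁸)^(1/4).

T ≈ 168 K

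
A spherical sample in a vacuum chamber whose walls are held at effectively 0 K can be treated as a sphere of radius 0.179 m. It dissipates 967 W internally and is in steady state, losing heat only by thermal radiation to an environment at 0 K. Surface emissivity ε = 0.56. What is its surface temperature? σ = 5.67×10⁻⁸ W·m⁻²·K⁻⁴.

Steady state: internal power = radiated power, P = εσA T⁴.
Radiating area A = 4πr² = 0.4026 m².
T⁴ = P/(εσA) = 967/(0.56·5.67×10⁻⁸·0.4026) = 7.564×10¹⁰ K⁴.
T = (7.564×10¹⁰)^(1/4).

T ≈ 524 K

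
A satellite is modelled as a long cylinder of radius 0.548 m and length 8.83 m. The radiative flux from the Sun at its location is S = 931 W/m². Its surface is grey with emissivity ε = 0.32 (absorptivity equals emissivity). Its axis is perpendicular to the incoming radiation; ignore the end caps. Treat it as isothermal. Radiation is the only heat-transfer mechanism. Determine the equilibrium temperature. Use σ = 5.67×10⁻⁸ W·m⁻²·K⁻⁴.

At equilibrium, absorbed power = emitted power.
Absorbing cross-section = 2rL = 9.678 m²; emitting surface = 2πrL = 30.40 m² (ratio π).
εS·A_cross = εσ·A_surf·T⁴  ⇒  T⁴ = S/(πσ)   (ε cancels).
T⁴ = 931/(π·5.67×10⁻⁸) = 5.227×10⁹ K⁴.
T = (5.227×10⁹)^(1/4).

T ≈ 269 K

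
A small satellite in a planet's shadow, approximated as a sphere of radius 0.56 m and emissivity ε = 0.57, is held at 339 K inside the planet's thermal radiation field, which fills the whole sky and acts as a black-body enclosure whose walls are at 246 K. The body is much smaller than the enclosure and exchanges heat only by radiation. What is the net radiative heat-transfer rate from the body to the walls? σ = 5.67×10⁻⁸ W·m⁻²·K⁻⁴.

P_net ≈ 1220 W

For a small grey body in a large enclosure: P_net = εσA(T_body⁴ − T_wall⁴).
A = 4πr² = 3.941 m²; T_body⁴ − T_wall⁴ = 1.321×10¹⁰ − 3.662×10⁹ = 9.545×10⁹ K⁴.
|P_net| = 0.57·5.67×10⁻⁸·3.941·9.545×10⁹.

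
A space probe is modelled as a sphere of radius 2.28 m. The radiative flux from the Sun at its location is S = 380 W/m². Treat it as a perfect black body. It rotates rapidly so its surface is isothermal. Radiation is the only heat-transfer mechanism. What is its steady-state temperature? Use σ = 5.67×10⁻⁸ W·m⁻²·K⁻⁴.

At equilibrium, absorbed power = emitted power.
Absorbing cross-section = πr² = 16.33 m²; emitting surface = 4πr² = 65.33 m² (ratio 4).
S·A_cross = εσ·A_surf·T⁴  ⇒  T⁴ = S/(4σ).
T⁴ = 1.00·380/(4·5.67×10⁻⁸) = 1.675×10⁹ K⁴.
T = (1.675×10⁹)^(1/4).

T ≈ 202 K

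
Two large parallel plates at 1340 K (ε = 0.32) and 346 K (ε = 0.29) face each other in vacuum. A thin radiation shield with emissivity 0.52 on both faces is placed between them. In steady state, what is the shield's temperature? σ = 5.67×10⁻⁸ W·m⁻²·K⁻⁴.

T_s ≈ 1140 K

In steady state the net flux on the hot side equals that on the cold side.
σ(T₁⁴−T_s⁴)/D₁ = σ(T_s⁴−T₂⁴)/D₂, with D₁ = 1/ε₁+1/ε_s−1 = 4.048, D₂ = 1/ε_s+1/ε₂−1 = 4.371.
Solve for T_s⁴: T_s⁴ = (D₂·T₁⁴ + D₁·T₂⁴)/(D₁+D₂) = 1.681×10¹² K⁴.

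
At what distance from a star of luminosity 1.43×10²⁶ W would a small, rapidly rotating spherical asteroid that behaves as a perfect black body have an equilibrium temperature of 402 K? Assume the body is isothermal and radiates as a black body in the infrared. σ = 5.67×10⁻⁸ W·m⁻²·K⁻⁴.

For an isothermal black-emitting sphere, (1−a)S·πr² = σ·4πr²·T⁴ ⇒ S = 4σT⁴/(1−a).
S = 4·5.67×10⁻⁸·(402)⁴/1.00 = 5923 W/m².
Flux falls as S = L/(4πd²), so d = √(L/(4πS)) = √(1.43×10²⁶/(4π·5923)).

d ≈ 4.38×10¹⁰ m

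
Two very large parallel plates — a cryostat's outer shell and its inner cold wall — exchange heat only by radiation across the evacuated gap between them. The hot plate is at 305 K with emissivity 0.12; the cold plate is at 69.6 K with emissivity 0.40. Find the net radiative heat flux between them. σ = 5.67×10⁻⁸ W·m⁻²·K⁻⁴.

For two infinite grey parallel plates, q = σ(T₁⁴ − T₂⁴)/(1/ε₁ + 1/ε₂ − 1).
T₁⁴ − T₂⁴ = 8.654×10⁹ − 2.347×10⁷ = 8.630×10⁹ K⁴.
1/ε₁ + 1/ε₂ − 1 = 8.333 + 2.500 − 1 = 9.833.
q = 5.67×10⁻⁸ × 8.630×10⁹ / 9.833.

q ≈ 49.8 W/m²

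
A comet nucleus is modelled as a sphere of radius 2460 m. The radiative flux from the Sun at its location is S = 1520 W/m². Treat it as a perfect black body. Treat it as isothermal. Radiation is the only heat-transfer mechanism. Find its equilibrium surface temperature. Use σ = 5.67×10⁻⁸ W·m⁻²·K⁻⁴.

At equilibrium, absorbed power = emitted power.
Absorbing cross-section = πr² = 1.901×10⁷ m²; emitting surface = 4πr² = 7.605×10⁷ m² (ratio 4).
S·A_cross = εσ·A_surf·T⁴  ⇒  T⁴ = S/(4σ).
T⁴ = 1.00·1520/(4·5.67×10⁻⁸) = 6.702×10⁹ K⁴.
T = (6.702×10⁹)^(1/4).

T ≈ 286 K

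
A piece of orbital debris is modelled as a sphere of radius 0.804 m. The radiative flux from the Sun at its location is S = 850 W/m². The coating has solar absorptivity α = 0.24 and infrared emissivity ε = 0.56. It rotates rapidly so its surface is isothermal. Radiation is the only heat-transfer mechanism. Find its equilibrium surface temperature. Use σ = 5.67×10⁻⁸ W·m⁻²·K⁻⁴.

T ≈ 200 K

At equilibrium, absorbed power = emitted power.
Absorbing cross-section = πr² = 2.031 m²; emitting surface = 4πr² = 8.123 m² (ratio 4).
αS·A_cross = εσ·A_surf·T⁴  ⇒  T⁴ = αS/(ε·4σ).
T⁴ = 0.240·850/(0.56·4·5.67×10⁻⁸) = 1.606×10⁹ K⁴.
T = (1.606×10⁹)^(1/4).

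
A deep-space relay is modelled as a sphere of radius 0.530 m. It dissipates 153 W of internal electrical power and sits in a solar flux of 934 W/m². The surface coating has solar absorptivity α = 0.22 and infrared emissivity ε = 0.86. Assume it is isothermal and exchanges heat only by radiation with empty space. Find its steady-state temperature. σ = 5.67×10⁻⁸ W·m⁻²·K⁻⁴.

At steady state, absorbed solar power + internal power = radiated power.
Absorbed: α·S·A_cross = 0.22·934·0.8825 = 181.3 W (cross-section πr²).
Total input = 181.3 + 153 = 334.3 W.
Radiated: εσ·A_surf·T⁴ with A_surf = 4πr² = 3.530 m².
T⁴ = 334.3/(0.86·5.67×10⁻⁸·3.530) = 1.942×10⁹ K⁴.

T ≈ 210 K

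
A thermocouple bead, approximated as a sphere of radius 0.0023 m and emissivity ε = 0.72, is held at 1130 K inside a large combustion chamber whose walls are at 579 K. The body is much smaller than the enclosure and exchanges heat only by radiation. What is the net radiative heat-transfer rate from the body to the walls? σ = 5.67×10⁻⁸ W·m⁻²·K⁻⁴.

P_net ≈ 4.12 W

For a small grey body in a large enclosure: P_net = εσA(T_body⁴ − T_wall⁴).
A = 4πr² = 6.648×10⁻⁵ m²; T_body⁴ − T_wall⁴ = 1.630×10¹² − 1.124×10¹¹ = 1.518×10¹² K⁴.
|P_net| = 0.72·5.67×10⁻⁸·6.648×10⁻⁵·1.518×10¹².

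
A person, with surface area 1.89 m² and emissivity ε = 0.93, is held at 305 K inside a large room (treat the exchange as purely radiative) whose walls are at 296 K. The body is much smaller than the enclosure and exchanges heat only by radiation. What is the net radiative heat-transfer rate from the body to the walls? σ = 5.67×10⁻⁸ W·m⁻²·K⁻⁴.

For a small grey body in a large enclosure: P_net = εσA(T_body⁴ − T_wall⁴).
A = 1.89 m²; T_body⁴ − T_wall⁴ = 8.654×10⁹ − 7.677×10⁹ = 9.771×10⁸ K⁴.
|P_net| = 0.93·5.67×10⁻⁸·1.890·9.771×10⁸.

P_net ≈ 97.4 W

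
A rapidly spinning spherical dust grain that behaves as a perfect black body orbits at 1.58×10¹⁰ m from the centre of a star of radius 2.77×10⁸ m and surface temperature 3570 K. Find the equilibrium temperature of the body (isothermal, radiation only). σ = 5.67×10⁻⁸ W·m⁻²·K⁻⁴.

T ≈ 334 K

The star's surface emits σT_*⁴; at distance d the flux is S = σT_*⁴(R_*/d)².
S = 5.67×10⁻⁸·(3570)⁴·(2.77×10⁸/1.58×10¹⁰)² = 2831 W/m².
For an isothermal sphere T⁴ = (1−a)S/(4σ) = 1.248×10¹⁰ K⁴.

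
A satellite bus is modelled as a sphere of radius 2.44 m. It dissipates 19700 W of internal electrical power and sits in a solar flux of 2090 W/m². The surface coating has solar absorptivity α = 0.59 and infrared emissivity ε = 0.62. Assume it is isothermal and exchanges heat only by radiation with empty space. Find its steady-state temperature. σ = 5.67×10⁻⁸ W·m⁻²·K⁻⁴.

T ≈ 357 K

At steady state, absorbed solar power + internal power = radiated power.
Absorbed: α·S·A_cross = 0.59·2090·18.70 = 23060 W (cross-section πr²).
Total input = 23060 + 19700 = 42760 W.
Radiated: εσ·A_surf·T⁴ with A_surf = 4πr² = 74.82 m².
T⁴ = 42760/(0.62·5.67×10⁻⁸·74.82) = 1.626×10¹⁰ K⁴.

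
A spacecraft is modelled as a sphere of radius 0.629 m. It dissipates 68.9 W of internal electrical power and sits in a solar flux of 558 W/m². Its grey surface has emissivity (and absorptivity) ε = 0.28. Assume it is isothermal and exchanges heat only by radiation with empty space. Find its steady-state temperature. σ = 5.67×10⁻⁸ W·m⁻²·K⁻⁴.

At steady state, absorbed solar power + internal power = radiated power.
Absorbed: α·S·A_cross = 0.28·558·1.243 = 194.2 W (cross-section πr²).
Total input = 194.2 + 68.9 = 263.1 W.
Radiated: εσ·A_surf·T⁴ with A_surf = 4πr² = 4.972 m².
T⁴ = 263.1/(0.28·5.67×10⁻⁸·4.972) = 3.333×10⁹ K⁴.

T ≈ 240 K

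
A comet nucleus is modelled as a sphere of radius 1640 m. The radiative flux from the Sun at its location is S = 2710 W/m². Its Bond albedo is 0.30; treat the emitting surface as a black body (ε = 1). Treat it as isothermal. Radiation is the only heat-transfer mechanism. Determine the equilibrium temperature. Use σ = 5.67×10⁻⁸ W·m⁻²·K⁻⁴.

At equilibrium, absorbed power = emitted power.
Absorbing cross-section = πr² = 8.450×10⁶ m²; emitting surface = 4πr² = 3.380×10⁷ m² (ratio 4).
(1−a)S·A_cross = εσ·A_surf·T⁴  ⇒  T⁴ = (1−a)S/(4σ).
T⁴ = 0.700·2710/(4·5.67×10⁻⁸) = 8.364×10⁹ K⁴.
T = (8.364×10⁹)^(1/4).

T ≈ 302 K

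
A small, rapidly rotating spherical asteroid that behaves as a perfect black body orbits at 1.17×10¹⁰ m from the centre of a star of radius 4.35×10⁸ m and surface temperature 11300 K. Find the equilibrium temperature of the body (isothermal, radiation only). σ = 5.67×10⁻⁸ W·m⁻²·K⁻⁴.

T ≈ 1540 K

The star's surface emits σT_*⁴; at distance d the flux is S = σT_*⁴(R_*/d)².
S = 5.67×10⁻⁸·(11300)⁴·(4.35×10⁸/1.17×10¹⁰)² = 1.278×10⁶ W/m².
For an isothermal sphere T⁴ = (1−a)S/(4σ) = 5.635×10¹² K⁴.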